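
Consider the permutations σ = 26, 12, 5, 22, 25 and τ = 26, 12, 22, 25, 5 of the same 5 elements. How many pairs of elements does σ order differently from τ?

Assign each item its position (1..5) in the first ordering, then rewrite the second ordering as that position sequence:
positions: 26→1, 12→2, 5→3, 22→4, 25→5
second ordering as positions: [1, 2, 4, 5, 3]
Discordant pairs = inversions in this position sequence.
1: 0
2: 0
4: 3 → 1
5: 3 → 1
3: 0
Total: 0 + 0 + 1 + 1 + 0 = 2

2 discordant pairs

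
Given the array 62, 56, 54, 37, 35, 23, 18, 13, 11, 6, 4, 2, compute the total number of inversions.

66

For each element, count later entries that are smaller:
62 → 56, 54, 37, 35, 23, 18, 13, 11, 6, 4, 2 → 11
56 → 54, 37, 35, 23, 18, 13, 11, 6, 4, 2 → 10
54 → 37, 35, 23, 18, 13, 11, 6, 4, 2 → 9
37 → 35, 23, 18, 13, 11, 6, 4, 2 → 8
35 → 23, 18, 13, 11, 6, 4, 2 → 7
23 → 18, 13, 11, 6, 4, 2 → 6
18 → 13, 11, 6, 4, 2 → 5
13 → 11, 6, 4, 2 → 4
11 → 6, 4, 2 → 3
6 → 4, 2 → 2
4 → 2 → 1
2 → none → 0
Sum: 11 + 10 + 9 + 8 + 7 + 6 + 5 + 4 + 3 + 2 + 1 + 0 = 66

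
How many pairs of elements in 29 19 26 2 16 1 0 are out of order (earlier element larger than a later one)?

Count, for each position, how many later elements it exceeds:
29: 6
19: 4
26: 4
2: 2
16: 2
1: 1
0: 0
Sum: 6 + 4 + 4 + 2 + 2 + 1 + 0 = 19

19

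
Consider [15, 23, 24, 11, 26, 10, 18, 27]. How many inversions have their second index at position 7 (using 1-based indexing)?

The element at index 7 is 18.
Elements before it: 15, 23, 24, 11, 26, 10
Those larger than 18: 23, 24, 26

3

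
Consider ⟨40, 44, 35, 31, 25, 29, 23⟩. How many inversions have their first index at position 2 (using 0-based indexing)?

4

The element at index 2 is 35.
Elements after it: 31, 25, 29, 23
Those smaller than 35: 31, 25, 29, 23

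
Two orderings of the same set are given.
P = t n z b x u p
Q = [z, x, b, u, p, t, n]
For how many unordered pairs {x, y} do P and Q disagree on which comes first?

11 disagreeing pairs

Assign each item its position (1..7) in the first ordering, then rewrite the second ordering as that position sequence:
positions: t→1, n→2, z→3, b→4, x→5, u→6, p→7
second ordering as positions: [3, 5, 4, 6, 7, 1, 2]
Discordant pairs = inversions in this position sequence.
3: 1, 2 → 2
5: 4, 1, 2 → 3
4: 1, 2 → 2
6: 1, 2 → 2
7: 1, 2 → 2
1: 0
2: 0
Total: 2 + 3 + 2 + 2 + 2 + 0 + 0 = 11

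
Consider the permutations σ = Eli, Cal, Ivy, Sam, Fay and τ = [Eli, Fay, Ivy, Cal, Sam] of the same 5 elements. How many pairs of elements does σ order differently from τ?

4 discordant pairs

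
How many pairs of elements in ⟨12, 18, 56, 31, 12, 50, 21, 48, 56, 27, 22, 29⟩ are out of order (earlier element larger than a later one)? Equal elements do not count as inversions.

26

Sweep left to right; for each value list the smaller values that follow it:
12: 0
18: 1
56: 8
31: 5
12: 0
50: 5
21: 0
48: 3
56: 3
27: 1
22: 0
29: 0
Sum: 0 + 1 + 8 + 5 + 0 + 5 + 0 + 3 + 3 + 1 + 0 + 0 = 26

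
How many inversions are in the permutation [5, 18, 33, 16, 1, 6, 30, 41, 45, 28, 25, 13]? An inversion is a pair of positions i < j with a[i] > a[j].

27 out-of-order pairs

Count, for each position, how many later elements it exceeds:
5 → 1 → 1
18 → 16, 1, 6, 13 → 4
33 → 16, 1, 6, 30, 28, 25, 13 → 7
16 → 1, 6, 13 → 3
1 → none → 0
6 → none → 0
30 → 28, 25, 13 → 3
41 → 28, 25, 13 → 3
45 → 28, 25, 13 → 3
28 → 25, 13 → 2
25 → 13 → 1
13 → none → 0
Sum: 1 + 4 + 7 + 3 + 0 + 0 + 3 + 3 + 3 + 2 + 1 + 0 = 27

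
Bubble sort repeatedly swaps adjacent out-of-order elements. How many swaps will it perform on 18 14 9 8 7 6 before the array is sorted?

The minimum number of adjacent swaps to sort an array equals its inversion count, since every such swap removes exactly one inversion.
Count inversions — for each element, later elements that are smaller:
18: 14, 9, 8, 7, 6 → 5
14: 9, 8, 7, 6 → 4
9: 8, 7, 6 → 3
8: 7, 6 → 2
7: 6 → 1
6: none → 0
Total inversions: 5 + 4 + 3 + 2 + 1 + 0 = 15

There are 15 swaps.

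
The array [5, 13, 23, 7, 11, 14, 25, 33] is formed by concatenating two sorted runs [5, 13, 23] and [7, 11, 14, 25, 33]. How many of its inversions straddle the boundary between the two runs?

5

For each element r of the right run, count left-run elements greater than r:
r = 7: 13, 23 → 2
r = 11: 13, 23 → 2
r = 14: 23 → 1
r = 25: none → 0
r = 33: none → 0
Cross-inversions: 2 + 2 + 1 + 0 + 0 = 5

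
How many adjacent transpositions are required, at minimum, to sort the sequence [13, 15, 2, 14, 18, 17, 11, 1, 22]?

16

Minimum adjacent swaps = number of inversions (each swap of adjacent out-of-order elements removes one inversion and no swap can remove more).
Count inversions — for each element, later elements that are smaller:
13: 2, 11, 1 → 3
15: 2, 14, 11, 1 → 4
2: 1 → 1
14: 11, 1 → 2
18: 17, 11, 1 → 3
17: 11, 1 → 2
11: 1 → 1
1: none → 0
22: none → 0
Total inversions: 3 + 4 + 1 + 2 + 3 + 2 + 1 + 0 + 0 = 16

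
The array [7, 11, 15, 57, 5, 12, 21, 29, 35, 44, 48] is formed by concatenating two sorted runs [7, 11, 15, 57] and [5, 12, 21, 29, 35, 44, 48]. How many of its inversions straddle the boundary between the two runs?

There are 11 split inversions.

Count, for every r in R, how many entries of L exceed r:
r = 5: 7, 11, 15, 57 → 4
r = 12: 15, 57 → 2
r = 21: 57 → 1
r = 29: 57 → 1
r = 35: 57 → 1
r = 44: 57 → 1
r = 48: 57 → 1
Cross-inversions: 4 + 2 + 1 + 1 + 1 + 1 + 1 = 11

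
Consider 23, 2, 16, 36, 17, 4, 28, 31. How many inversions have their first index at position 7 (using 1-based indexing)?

0 such elements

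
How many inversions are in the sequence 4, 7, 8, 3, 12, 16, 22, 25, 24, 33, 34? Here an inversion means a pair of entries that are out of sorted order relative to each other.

4 out-of-order pairs

For each element, count later entries that are smaller:
4: 1
7: 1
8: 1
3: 0
12: 0
16: 0
22: 0
25: 1
24: 0
33: 0
34: 0
Sum: 1 + 1 + 1 + 0 + 0 + 0 + 0 + 1 + 0 + 0 + 0 = 4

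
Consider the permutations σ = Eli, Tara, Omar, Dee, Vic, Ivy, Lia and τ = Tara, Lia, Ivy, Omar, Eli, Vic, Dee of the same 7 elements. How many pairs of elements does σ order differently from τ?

Assign each item its position (1..7) in the first ordering, then rewrite the second ordering as that position sequence:
positions: Eli→1, Tara→2, Omar→3, Dee→4, Vic→5, Ivy→6, Lia→7
second ordering as positions: [2, 7, 6, 3, 1, 5, 4]
Discordant pairs = inversions in this position sequence.
2: 1 → 1
7: 6, 3, 1, 5, 4 → 5
6: 3, 1, 5, 4 → 4
3: 1 → 1
1: 0
5: 4 → 1
4: 0
Total: 1 + 5 + 4 + 1 + 0 + 1 + 0 = 12

12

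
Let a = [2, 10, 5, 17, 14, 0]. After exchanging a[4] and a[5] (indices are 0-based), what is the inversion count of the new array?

Inversions: 6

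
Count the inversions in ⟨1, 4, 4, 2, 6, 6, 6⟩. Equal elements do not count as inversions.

Count, for each position, how many later elements it exceeds:
1 → none → 0
4 → 2 → 1
4 → 2 → 1
2 → none → 0
6 → none → 0
6 → none → 0
6 → none → 0
Sum: 0 + 1 + 1 + 0 + 0 + 0 + 0 = 2

2 out-of-order pairs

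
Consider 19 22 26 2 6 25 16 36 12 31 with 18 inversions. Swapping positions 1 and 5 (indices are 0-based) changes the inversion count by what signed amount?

Positions 1 and 5 hold 22 and 25; after swapping, the array is [19, 25, 26, 2, 6, 22, 16, 36, 12, 31].
Sweep left to right; for each value list the smaller values that follow it:
19 → 2, 6, 16, 12 → 4
25 → 2, 6, 22, 16, 12 → 5
26 → 2, 6, 22, 16, 12 → 5
2 → none → 0
6 → none → 0
22 → 16, 12 → 2
16 → 12 → 1
36 → 12, 31 → 2
12 → none → 0
31 → none → 0
Sum: 4 + 5 + 5 + 0 + 0 + 2 + 1 + 2 + 0 + 0 = 19
Change: 19 − 18 = +1

+1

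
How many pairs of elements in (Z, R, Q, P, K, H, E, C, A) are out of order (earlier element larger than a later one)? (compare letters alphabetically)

Out-of-order pairs: 36

Sweep left to right; for each value list the smaller values that follow it:
Z → R, Q, P, K, H, E, C, A → 8
R → Q, P, K, H, E, C, A → 7
Q → P, K, H, E, C, A → 6
P → K, H, E, C, A → 5
K → H, E, C, A → 4
H → E, C, A → 3
E → C, A → 2
C → A → 1
A → none → 0
Sum: 8 + 7 + 6 + 5 + 4 + 3 + 2 + 1 + 0 = 36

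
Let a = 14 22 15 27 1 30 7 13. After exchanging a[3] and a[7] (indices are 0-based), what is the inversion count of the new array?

14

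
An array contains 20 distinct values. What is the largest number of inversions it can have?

Inversions: 190

A reversed (strictly descending) arrangement makes every pair an inversion, giving C(20, 2) inversions.
C(20, 2) = 20·19/2 = 190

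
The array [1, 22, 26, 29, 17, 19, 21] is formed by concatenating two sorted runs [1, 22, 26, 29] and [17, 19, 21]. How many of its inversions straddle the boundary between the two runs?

Cross-inversions: 9

Take each right-half value and tally the left-half values above it:
r = 17: 22, 26, 29 → 3
r = 19: 22, 26, 29 → 3
r = 21: 22, 26, 29 → 3
Cross-inversions: 3 + 3 + 3 = 9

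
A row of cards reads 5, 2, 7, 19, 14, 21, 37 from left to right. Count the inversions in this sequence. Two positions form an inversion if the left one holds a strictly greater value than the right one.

Inversion pairs (indices are 0-based):
(0,1): 5 > 2
(3,4): 19 > 14
That's 2 pairs.

2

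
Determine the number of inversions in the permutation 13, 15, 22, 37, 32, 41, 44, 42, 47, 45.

For each element, count later entries that are smaller:
13: 0
15: 0
22: 0
37: 1
32: 0
41: 0
44: 1
42: 0
47: 1
45: 0
Sum: 0 + 0 + 0 + 1 + 0 + 0 + 1 + 0 + 1 + 0 = 3

3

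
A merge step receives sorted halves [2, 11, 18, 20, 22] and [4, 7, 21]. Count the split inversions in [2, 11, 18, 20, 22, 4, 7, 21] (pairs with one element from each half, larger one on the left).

Count, for every r in R, how many entries of L exceed r:
r = 4: 11, 18, 20, 22 → 4
r = 7: 11, 18, 20, 22 → 4
r = 21: 22 → 1
Cross-inversions: 4 + 4 + 1 = 9

Split inversions: 9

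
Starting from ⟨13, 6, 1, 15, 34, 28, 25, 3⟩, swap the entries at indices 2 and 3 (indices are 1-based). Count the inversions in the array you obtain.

Positions 2 and 3 hold 6 and 1; after swapping, the array is [13, 1, 6, 15, 34, 28, 25, 3].
Element-by-element contributions:
13 → 1, 6, 3 → 3
1 → none → 0
6 → 3 → 1
15 → 3 → 1
34 → 28, 25, 3 → 3
28 → 25, 3 → 2
25 → 3 → 1
3 → none → 0
Sum: 3 + 0 + 1 + 1 + 3 + 2 + 1 + 0 = 11

11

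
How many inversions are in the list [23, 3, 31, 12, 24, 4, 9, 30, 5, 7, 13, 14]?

33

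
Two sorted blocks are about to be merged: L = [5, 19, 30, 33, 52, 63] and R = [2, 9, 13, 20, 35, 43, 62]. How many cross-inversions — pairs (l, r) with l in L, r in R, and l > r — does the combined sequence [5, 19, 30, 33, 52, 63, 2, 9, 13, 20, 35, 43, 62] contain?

25

Count, for every r in R, how many entries of L exceed r:
r = 2: 5, 19, 30, 33, 52, 63 → 6
r = 9: 19, 30, 33, 52, 63 → 5
r = 13: 19, 30, 33, 52, 63 → 5
r = 20: 30, 33, 52, 63 → 4
r = 35: 52, 63 → 2
r = 43: 52, 63 → 2
r = 62: 63 → 1
Cross-inversions: 6 + 5 + 5 + 4 + 2 + 2 + 1 = 25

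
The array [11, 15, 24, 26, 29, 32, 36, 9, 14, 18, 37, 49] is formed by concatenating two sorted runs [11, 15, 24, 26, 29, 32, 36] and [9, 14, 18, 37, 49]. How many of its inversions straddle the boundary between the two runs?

18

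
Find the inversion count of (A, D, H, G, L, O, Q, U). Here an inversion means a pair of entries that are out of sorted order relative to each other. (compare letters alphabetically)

Element-by-element contributions:
A → none → 0
D → none → 0
H → G → 1
G → none → 0
L → none → 0
O → none → 0
Q → none → 0
U → none → 0
Sum: 0 + 0 + 1 + 0 + 0 + 0 + 0 + 0 = 1

1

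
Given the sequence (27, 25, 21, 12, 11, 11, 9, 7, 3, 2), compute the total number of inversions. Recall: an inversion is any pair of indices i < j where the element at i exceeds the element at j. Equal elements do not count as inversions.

For each element, count later entries that are smaller:
27 → 25, 21, 12, 11, 11, 9, 7, 3, 2 → 9
25 → 21, 12, 11, 11, 9, 7, 3, 2 → 8
21 → 12, 11, 11, 9, 7, 3, 2 → 7
12 → 11, 11, 9, 7, 3, 2 → 6
11 → 9, 7, 3, 2 → 4
11 → 9, 7, 3, 2 → 4
9 → 7, 3, 2 → 3
7 → 3, 2 → 2
3 → 2 → 1
2 → none → 0
Sum: 9 + 8 + 7 + 6 + 4 + 4 + 3 + 2 + 1 + 0 = 44

44 inversions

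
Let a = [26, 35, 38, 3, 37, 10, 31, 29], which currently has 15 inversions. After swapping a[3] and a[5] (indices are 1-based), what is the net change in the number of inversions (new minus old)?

-1

Positions 3 and 5 hold 38 and 37; after swapping, the array is [26, 35, 37, 3, 38, 10, 31, 29].
Element-by-element contributions:
26: 2
35: 4
37: 4
3: 0
38: 3
10: 0
31: 1
29: 0
Sum: 2 + 4 + 4 + 0 + 3 + 0 + 1 + 0 = 14
Change: 14 − 15 = -1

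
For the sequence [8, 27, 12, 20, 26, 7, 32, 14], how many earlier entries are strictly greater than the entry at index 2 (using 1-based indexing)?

0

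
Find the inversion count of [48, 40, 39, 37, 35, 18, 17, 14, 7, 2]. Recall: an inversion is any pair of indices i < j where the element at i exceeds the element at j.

45

Count, for each position, how many later elements it exceeds:
48: 9
40: 8
39: 7
37: 6
35: 5
18: 4
17: 3
14: 2
7: 1
2: 0
Sum: 9 + 8 + 7 + 6 + 5 + 4 + 3 + 2 + 1 + 0 = 45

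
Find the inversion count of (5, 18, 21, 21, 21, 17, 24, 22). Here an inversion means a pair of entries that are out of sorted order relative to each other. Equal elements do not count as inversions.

5

Count, for each position, how many later elements it exceeds:
5 → none → 0
18 → 17 → 1
21 → 17 → 1
21 → 17 → 1
21 → 17 → 1
17 → none → 0
24 → 22 → 1
22 → none → 0
Sum: 0 + 1 + 1 + 1 + 1 + 0 + 1 + 0 = 5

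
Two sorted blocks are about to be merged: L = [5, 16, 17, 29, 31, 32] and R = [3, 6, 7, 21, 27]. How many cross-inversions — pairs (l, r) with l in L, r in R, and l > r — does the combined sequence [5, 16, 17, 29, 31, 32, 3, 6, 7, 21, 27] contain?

22 split inversions

For each element r of the right run, count left-run elements greater than r:
r = 3: 5, 16, 17, 29, 31, 32 → 6
r = 6: 16, 17, 29, 31, 32 → 5
r = 7: 16, 17, 29, 31, 32 → 5
r = 21: 29, 31, 32 → 3
r = 27: 29, 31, 32 → 3
Cross-inversions: 6 + 5 + 5 + 3 + 3 = 22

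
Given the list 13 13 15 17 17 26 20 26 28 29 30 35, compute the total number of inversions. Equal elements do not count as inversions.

Element-by-element contributions:
13 → none → 0
13 → none → 0
15 → none → 0
17 → none → 0
17 → none → 0
26 → 20 → 1
20 → none → 0
26 → none → 0
28 → none → 0
29 → none → 0
30 → none → 0
35 → none → 0
Sum: 0 + 0 + 0 + 0 + 0 + 1 + 0 + 0 + 0 + 0 + 0 + 0 = 1

1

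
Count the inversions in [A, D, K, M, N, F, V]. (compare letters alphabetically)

3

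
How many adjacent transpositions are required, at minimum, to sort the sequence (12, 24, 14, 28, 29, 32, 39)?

Each adjacent swap fixes exactly one inversion, so the minimum swap count equals the number of inversions.
Count inversions — for each element, later elements that are smaller:
12: none → 0
24: 14 → 1
14: none → 0
28: none → 0
29: none → 0
32: none → 0
39: none → 0
Total inversions: 0 + 1 + 0 + 0 + 0 + 0 + 0 = 1

1 swap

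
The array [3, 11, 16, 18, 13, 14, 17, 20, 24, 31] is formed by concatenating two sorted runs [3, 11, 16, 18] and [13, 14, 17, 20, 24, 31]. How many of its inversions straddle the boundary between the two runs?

5 split inversions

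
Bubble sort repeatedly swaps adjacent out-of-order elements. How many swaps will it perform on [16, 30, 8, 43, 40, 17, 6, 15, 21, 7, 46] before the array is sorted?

The minimum number of adjacent swaps to sort an array equals its inversion count, since every such swap removes exactly one inversion.
Count inversions — for each element, later elements that are smaller:
16: 8, 6, 15, 7 → 4
30: 8, 17, 6, 15, 21, 7 → 6
8: 6, 7 → 2
43: 40, 17, 6, 15, 21, 7 → 6
40: 17, 6, 15, 21, 7 → 5
17: 6, 15, 7 → 3
6: none → 0
15: 7 → 1
21: 7 → 1
7: none → 0
46: none → 0
Total inversions: 4 + 6 + 2 + 6 + 5 + 3 + 0 + 1 + 1 + 0 + 0 = 28

28 swaps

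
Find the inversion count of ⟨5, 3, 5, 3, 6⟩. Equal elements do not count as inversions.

3 out-of-order pairs

Sweep left to right; for each value list the smaller values that follow it:
5 → 3, 3 → 2
3 → none → 0
5 → 3 → 1
3 → none → 0
6 → none → 0
Sum: 2 + 0 + 1 + 0 + 0 = 3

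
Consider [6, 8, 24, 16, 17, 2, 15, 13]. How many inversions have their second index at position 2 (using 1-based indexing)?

0 such elements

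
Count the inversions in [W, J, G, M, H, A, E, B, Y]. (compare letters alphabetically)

Sweep left to right; for each value list the smaller values that follow it:
W: 7
J: 5
G: 3
M: 4
H: 3
A: 0
E: 1
B: 0
Y: 0
Sum: 7 + 5 + 3 + 4 + 3 + 0 + 1 + 0 + 0 = 23

23 inversions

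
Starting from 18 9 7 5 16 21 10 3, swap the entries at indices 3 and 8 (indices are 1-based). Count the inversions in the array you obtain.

Inversions: 14

Positions 3 and 8 hold 7 and 3; after swapping, the array is [18, 9, 3, 5, 16, 21, 10, 7].
Element-by-element contributions:
18 → 9, 3, 5, 16, 10, 7 → 6
9 → 3, 5, 7 → 3
3 → none → 0
5 → none → 0
16 → 10, 7 → 2
21 → 10, 7 → 2
10 → 7 → 1
7 → none → 0
Sum: 6 + 3 + 0 + 0 + 2 + 2 + 1 + 0 = 14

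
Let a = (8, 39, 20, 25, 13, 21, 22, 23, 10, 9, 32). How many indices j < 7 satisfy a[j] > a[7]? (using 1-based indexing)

2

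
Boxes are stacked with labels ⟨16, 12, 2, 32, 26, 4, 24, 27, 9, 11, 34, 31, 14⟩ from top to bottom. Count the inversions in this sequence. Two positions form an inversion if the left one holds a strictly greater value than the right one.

There are 32 inversions.

Element-by-element contributions:
16: 6
12: 4
2: 0
32: 8
26: 5
4: 0
24: 3
27: 3
9: 0
11: 0
34: 2
31: 1
14: 0
Sum: 6 + 4 + 0 + 8 + 5 + 0 + 3 + 3 + 0 + 0 + 2 + 1 + 0 = 32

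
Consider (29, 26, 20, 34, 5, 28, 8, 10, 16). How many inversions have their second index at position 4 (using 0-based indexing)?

4 such elements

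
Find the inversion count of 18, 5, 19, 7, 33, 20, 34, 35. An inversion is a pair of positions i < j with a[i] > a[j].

4 inversions

For each element, count later entries that are smaller:
18 → 5, 7 → 2
5 → none → 0
19 → 7 → 1
7 → none → 0
33 → 20 → 1
20 → none → 0
34 → none → 0
35 → none → 0
Sum: 2 + 0 + 1 + 0 + 1 + 0 + 0 + 0 = 4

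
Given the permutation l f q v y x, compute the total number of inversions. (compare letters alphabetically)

2

Count, for each position, how many later elements it exceeds:
l: 1
f: 0
q: 0
v: 0
y: 1
x: 0
Sum: 1 + 0 + 0 + 0 + 1 + 0 = 2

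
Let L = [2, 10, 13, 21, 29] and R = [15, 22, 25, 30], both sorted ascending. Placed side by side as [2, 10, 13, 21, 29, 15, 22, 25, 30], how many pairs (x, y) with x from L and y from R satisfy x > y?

For each element r of the right run, count left-run elements greater than r:
r = 15: 21, 29 → 2
r = 22: 29 → 1
r = 25: 29 → 1
r = 30: none → 0
Cross-inversions: 2 + 1 + 1 + 0 = 4

4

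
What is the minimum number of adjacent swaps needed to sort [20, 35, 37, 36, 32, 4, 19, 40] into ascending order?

Each adjacent swap fixes exactly one inversion, so the minimum swap count equals the number of inversions.
Count inversions — for each element, later elements that are smaller:
20: 4, 19 → 2
35: 32, 4, 19 → 3
37: 36, 32, 4, 19 → 4
36: 32, 4, 19 → 3
32: 4, 19 → 2
4: none → 0
19: none → 0
40: none → 0
Total inversions: 2 + 3 + 4 + 3 + 2 + 0 + 0 + 0 = 14

14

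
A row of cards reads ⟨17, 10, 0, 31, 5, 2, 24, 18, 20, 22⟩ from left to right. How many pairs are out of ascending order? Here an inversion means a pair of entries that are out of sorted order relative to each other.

Sweep left to right; for each value list the smaller values that follow it:
17 → 10, 0, 5, 2 → 4
10 → 0, 5, 2 → 3
0 → none → 0
31 → 5, 2, 24, 18, 20, 22 → 6
5 → 2 → 1
2 → none → 0
24 → 18, 20, 22 → 3
18 → none → 0
20 → none → 0
22 → none → 0
Sum: 4 + 3 + 0 + 6 + 1 + 0 + 3 + 0 + 0 + 0 = 17

Inversions: 17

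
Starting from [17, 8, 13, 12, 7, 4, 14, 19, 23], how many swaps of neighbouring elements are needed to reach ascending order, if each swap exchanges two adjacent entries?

There are 14 adjacent swaps.

The minimum number of adjacent swaps to sort an array equals its inversion count, since every such swap removes exactly one inversion.
Count inversions — for each element, later elements that are smaller:
17: 8, 13, 12, 7, 4, 14 → 6
8: 7, 4 → 2
13: 12, 7, 4 → 3
12: 7, 4 → 2
7: 4 → 1
4: none → 0
14: none → 0
19: none → 0
23: none → 0
Total inversions: 6 + 2 + 3 + 2 + 1 + 0 + 0 + 0 + 0 = 14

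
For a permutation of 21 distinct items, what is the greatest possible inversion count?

The maximum occurs when the array is in strictly decreasing order: every one of the C(21, 2) pairs is inverted.
C(21, 2) = 21·20/2 = 210

210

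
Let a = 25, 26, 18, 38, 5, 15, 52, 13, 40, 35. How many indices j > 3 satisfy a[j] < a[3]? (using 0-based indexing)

4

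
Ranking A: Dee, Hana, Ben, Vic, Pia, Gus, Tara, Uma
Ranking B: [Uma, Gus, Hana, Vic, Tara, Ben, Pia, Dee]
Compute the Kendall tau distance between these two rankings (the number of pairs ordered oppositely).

Discordant pairs: 20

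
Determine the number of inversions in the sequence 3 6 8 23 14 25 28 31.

Count, for each position, how many later elements it exceeds:
3: 0
6: 0
8: 0
23: 1
14: 0
25: 0
28: 0
31: 0
Sum: 0 + 0 + 0 + 1 + 0 + 0 + 0 + 0 = 1

1 inversion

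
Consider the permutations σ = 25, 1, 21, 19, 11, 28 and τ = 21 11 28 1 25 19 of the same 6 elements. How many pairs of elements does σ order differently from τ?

Assign each item its position (1..6) in the first ordering, then rewrite the second ordering as that position sequence:
positions: 25→1, 1→2, 21→3, 19→4, 11→5, 28→6
second ordering as positions: [3, 5, 6, 2, 1, 4]
Discordant pairs = inversions in this position sequence.
3: 2, 1 → 2
5: 2, 1, 4 → 3
6: 2, 1, 4 → 3
2: 1 → 1
1: 0
4: 0
Total: 2 + 3 + 3 + 1 + 0 + 0 = 9

9 discordant pairs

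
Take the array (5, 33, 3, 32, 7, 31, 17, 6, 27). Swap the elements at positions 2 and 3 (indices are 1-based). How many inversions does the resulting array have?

Positions 2 and 3 hold 33 and 3; after swapping, the array is [5, 3, 33, 32, 7, 31, 17, 6, 27].
Sweep left to right; for each value list the smaller values that follow it:
5 → 3 → 1
3 → none → 0
33 → 32, 7, 31, 17, 6, 27 → 6
32 → 7, 31, 17, 6, 27 → 5
7 → 6 → 1
31 → 17, 6, 27 → 3
17 → 6 → 1
6 → none → 0
27 → none → 0
Sum: 1 + 0 + 6 + 5 + 1 + 3 + 1 + 0 + 0 = 17

There are 17 inversions.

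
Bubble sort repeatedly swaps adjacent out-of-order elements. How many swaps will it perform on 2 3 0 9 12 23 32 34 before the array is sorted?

2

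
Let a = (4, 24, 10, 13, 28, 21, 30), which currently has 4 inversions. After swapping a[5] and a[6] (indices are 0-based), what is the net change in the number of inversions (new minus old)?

+1

Positions 5 and 6 hold 21 and 30; after swapping, the array is [4, 24, 10, 13, 28, 30, 21].
Count, for each position, how many later elements it exceeds:
4: 0
24: 3
10: 0
13: 0
28: 1
30: 1
21: 0
Sum: 0 + 3 + 0 + 0 + 1 + 1 + 0 = 5
Change: 5 − 4 = +1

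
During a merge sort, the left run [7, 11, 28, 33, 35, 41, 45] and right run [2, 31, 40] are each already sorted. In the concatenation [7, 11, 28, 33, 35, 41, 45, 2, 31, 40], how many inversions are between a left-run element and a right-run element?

There are 13 split inversions.

Count, for every r in R, how many entries of L exceed r:
r = 2: 7, 11, 28, 33, 35, 41, 45 → 7
r = 31: 33, 35, 41, 45 → 4
r = 40: 41, 45 → 2
Cross-inversions: 7 + 4 + 2 = 13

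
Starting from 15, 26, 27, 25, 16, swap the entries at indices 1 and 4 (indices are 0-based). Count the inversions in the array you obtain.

Positions 1 and 4 hold 26 and 16; after swapping, the array is [15, 16, 27, 25, 26].
Element-by-element contributions:
15 → none → 0
16 → none → 0
27 → 25, 26 → 2
25 → none → 0
26 → none → 0
Sum: 0 + 0 + 2 + 0 + 0 = 2

2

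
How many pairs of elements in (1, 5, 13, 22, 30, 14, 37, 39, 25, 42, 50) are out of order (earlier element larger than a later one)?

There are 5 out-of-order pairs.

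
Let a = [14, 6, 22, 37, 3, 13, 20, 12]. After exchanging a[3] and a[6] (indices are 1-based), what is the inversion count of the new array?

14 inversions

Positions 3 and 6 hold 22 and 13; after swapping, the array is [14, 6, 13, 37, 3, 22, 20, 12].
For each element, count later entries that are smaller:
14: 4
6: 1
13: 2
37: 4
3: 0
22: 2
20: 1
12: 0
Sum: 4 + 1 + 2 + 4 + 0 + 2 + 1 + 0 = 14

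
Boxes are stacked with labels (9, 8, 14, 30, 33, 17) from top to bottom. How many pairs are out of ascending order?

3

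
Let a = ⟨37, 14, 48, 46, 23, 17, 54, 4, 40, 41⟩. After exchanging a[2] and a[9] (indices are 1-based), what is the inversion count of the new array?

27 inversions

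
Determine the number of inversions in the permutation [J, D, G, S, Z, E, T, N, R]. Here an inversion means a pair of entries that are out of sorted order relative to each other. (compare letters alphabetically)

13 inversions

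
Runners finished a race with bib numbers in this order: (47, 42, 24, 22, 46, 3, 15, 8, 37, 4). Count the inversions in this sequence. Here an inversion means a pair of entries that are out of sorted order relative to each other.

34

For each element, count later entries that are smaller:
47: 9
42: 7
24: 5
22: 4
46: 5
3: 0
15: 2
8: 1
37: 1
4: 0
Sum: 9 + 7 + 5 + 4 + 5 + 0 + 2 + 1 + 1 + 0 = 34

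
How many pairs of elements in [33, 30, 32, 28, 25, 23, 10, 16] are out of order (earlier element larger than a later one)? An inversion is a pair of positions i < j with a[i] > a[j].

26

Element-by-element contributions:
33 → 30, 32, 28, 25, 23, 10, 16 → 7
30 → 28, 25, 23, 10, 16 → 5
32 → 28, 25, 23, 10, 16 → 5
28 → 25, 23, 10, 16 → 4
25 → 23, 10, 16 → 3
23 → 10, 16 → 2
10 → none → 0
16 → none → 0
Sum: 7 + 5 + 5 + 4 + 3 + 2 + 0 + 0 = 26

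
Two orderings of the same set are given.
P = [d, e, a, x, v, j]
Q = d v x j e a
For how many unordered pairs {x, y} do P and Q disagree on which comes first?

7

Assign each item its position (1..6) in the first ordering, then rewrite the second ordering as that position sequence:
positions: d→1, e→2, a→3, x→4, v→5, j→6
second ordering as positions: [1, 5, 4, 6, 2, 3]
Discordant pairs = inversions in this position sequence.
1: 0
5: 4, 2, 3 → 3
4: 2, 3 → 2
6: 2, 3 → 2
2: 0
3: 0
Total: 0 + 3 + 2 + 2 + 0 + 0 = 7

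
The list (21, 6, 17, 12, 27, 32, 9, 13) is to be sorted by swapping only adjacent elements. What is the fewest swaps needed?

Minimum adjacent swaps = number of inversions (each swap of adjacent out-of-order elements removes one inversion and no swap can remove more).
Count inversions — for each element, later elements that are smaller:
21: 6, 17, 12, 9, 13 → 5
6: none → 0
17: 12, 9, 13 → 3
12: 9 → 1
27: 9, 13 → 2
32: 9, 13 → 2
9: none → 0
13: none → 0
Total inversions: 5 + 0 + 3 + 1 + 2 + 2 + 0 + 0 = 13

13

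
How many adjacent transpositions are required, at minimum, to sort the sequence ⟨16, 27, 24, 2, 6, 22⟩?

Each adjacent swap fixes exactly one inversion, so the minimum swap count equals the number of inversions.
Count inversions — for each element, later elements that are smaller:
16: 2, 6 → 2
27: 24, 2, 6, 22 → 4
24: 2, 6, 22 → 3
2: none → 0
6: none → 0
22: none → 0
Total inversions: 2 + 4 + 3 + 0 + 0 + 0 = 9

Adjacent swaps: 9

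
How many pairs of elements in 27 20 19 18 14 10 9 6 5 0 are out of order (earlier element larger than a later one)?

Element-by-element contributions:
27: 9
20: 8
19: 7
18: 6
14: 5
10: 4
9: 3
6: 2
5: 1
0: 0
Sum: 9 + 8 + 7 + 6 + 5 + 4 + 3 + 2 + 1 + 0 = 45

45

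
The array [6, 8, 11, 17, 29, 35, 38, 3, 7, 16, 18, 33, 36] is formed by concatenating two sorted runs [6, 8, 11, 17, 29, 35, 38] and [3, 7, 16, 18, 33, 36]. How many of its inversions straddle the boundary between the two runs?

Take each right-half value and tally the left-half values above it:
r = 3: 6, 8, 11, 17, 29, 35, 38 → 7
r = 7: 8, 11, 17, 29, 35, 38 → 6
r = 16: 17, 29, 35, 38 → 4
r = 18: 29, 35, 38 → 3
r = 33: 35, 38 → 2
r = 36: 38 → 1
Cross-inversions: 7 + 6 + 4 + 3 + 2 + 1 = 23

23 cross-inversions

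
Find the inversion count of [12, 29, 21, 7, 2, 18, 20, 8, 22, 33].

18 out-of-order pairs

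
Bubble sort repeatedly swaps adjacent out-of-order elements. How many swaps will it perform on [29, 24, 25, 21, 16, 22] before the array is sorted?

Minimum adjacent swaps = number of inversions (each swap of adjacent out-of-order elements removes one inversion and no swap can remove more).
Count inversions — for each element, later elements that are smaller:
29: 24, 25, 21, 16, 22 → 5
24: 21, 16, 22 → 3
25: 21, 16, 22 → 3
21: 16 → 1
16: none → 0
22: none → 0
Total inversions: 5 + 3 + 3 + 1 + 0 + 0 = 12

There are 12 adjacent swaps.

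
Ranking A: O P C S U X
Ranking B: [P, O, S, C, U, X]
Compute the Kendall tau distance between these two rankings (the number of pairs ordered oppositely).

There are 2 discordant pairs.

Assign each item its position (1..6) in the first ordering, then rewrite the second ordering as that position sequence:
positions: O→1, P→2, C→3, S→4, U→5, X→6
second ordering as positions: [2, 1, 4, 3, 5, 6]
Discordant pairs = inversions in this position sequence.
2: 1 → 1
1: 0
4: 3 → 1
3: 0
5: 0
6: 0
Total: 1 + 0 + 1 + 0 + 0 + 0 = 2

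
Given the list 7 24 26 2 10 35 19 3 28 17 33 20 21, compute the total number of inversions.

31

Sweep left to right; for each value list the smaller values that follow it:
7 → 2, 3 → 2
24 → 2, 10, 19, 3, 17, 20, 21 → 7
26 → 2, 10, 19, 3, 17, 20, 21 → 7
2 → none → 0
10 → 3 → 1
35 → 19, 3, 28, 17, 33, 20, 21 → 7
19 → 3, 17 → 2
3 → none → 0
28 → 17, 20, 21 → 3
17 → none → 0
33 → 20, 21 → 2
20 → none → 0
21 → none → 0
Sum: 2 + 7 + 7 + 0 + 1 + 7 + 2 + 0 + 3 + 0 + 2 + 0 + 0 = 31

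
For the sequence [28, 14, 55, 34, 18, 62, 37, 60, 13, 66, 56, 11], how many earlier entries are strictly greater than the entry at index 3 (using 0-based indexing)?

1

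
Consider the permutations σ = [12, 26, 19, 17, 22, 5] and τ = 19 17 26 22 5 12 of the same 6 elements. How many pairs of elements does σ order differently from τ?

Discordant pairs: 7

Assign each item its position (1..6) in the first ordering, then rewrite the second ordering as that position sequence:
positions: 12→1, 26→2, 19→3, 17→4, 22→5, 5→6
second ordering as positions: [3, 4, 2, 5, 6, 1]
Discordant pairs = inversions in this position sequence.
3: 2, 1 → 2
4: 2, 1 → 2
2: 1 → 1
5: 1 → 1
6: 1 → 1
1: 0
Total: 2 + 2 + 1 + 1 + 1 + 0 = 7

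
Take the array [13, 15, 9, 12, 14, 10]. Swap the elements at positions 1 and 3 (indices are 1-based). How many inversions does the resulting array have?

Positions 1 and 3 hold 13 and 9; after swapping, the array is [9, 15, 13, 12, 14, 10].
Count, for each position, how many later elements it exceeds:
9 → none → 0
15 → 13, 12, 14, 10 → 4
13 → 12, 10 → 2
12 → 10 → 1
14 → 10 → 1
10 → none → 0
Sum: 0 + 4 + 2 + 1 + 1 + 0 = 8

8 inversions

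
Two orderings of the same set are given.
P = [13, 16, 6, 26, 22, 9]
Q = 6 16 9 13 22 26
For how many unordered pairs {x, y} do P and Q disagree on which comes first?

Assign each item its position (1..6) in the first ordering, then rewrite the second ordering as that position sequence:
positions: 13→1, 16→2, 6→3, 26→4, 22→5, 9→6
second ordering as positions: [3, 2, 6, 1, 5, 4]
Discordant pairs = inversions in this position sequence.
3: 2, 1 → 2
2: 1 → 1
6: 1, 5, 4 → 3
1: 0
5: 4 → 1
4: 0
Total: 2 + 1 + 3 + 0 + 1 + 0 = 7

7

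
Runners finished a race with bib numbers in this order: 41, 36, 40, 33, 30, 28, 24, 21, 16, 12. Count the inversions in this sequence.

44

Element-by-element contributions:
41 → 36, 40, 33, 30, 28, 24, 21, 16, 12 → 9
36 → 33, 30, 28, 24, 21, 16, 12 → 7
40 → 33, 30, 28, 24, 21, 16, 12 → 7
33 → 30, 28, 24, 21, 16, 12 → 6
30 → 28, 24, 21, 16, 12 → 5
28 → 24, 21, 16, 12 → 4
24 → 21, 16, 12 → 3
21 → 16, 12 → 2
16 → 12 → 1
12 → none → 0
Sum: 9 + 7 + 7 + 6 + 5 + 4 + 3 + 2 + 1 + 0 = 44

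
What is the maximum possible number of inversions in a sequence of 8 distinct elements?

The maximum occurs when the array is in strictly decreasing order: every one of the C(8, 2) pairs is inverted.
C(8, 2) = 8·7/2 = 28

28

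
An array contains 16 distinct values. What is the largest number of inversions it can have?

120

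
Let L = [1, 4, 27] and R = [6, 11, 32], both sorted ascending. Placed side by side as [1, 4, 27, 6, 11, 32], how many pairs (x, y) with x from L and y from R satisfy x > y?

Take each right-half value and tally the left-half values above it:
r = 6: 27 → 1
r = 11: 27 → 1
r = 32: none → 0
Cross-inversions: 1 + 1 + 0 = 2

Split inversions: 2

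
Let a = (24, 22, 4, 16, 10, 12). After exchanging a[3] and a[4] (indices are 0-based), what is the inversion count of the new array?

Positions 3 and 4 hold 16 and 10; after swapping, the array is [24, 22, 4, 10, 16, 12].
Count, for each position, how many later elements it exceeds:
24 → 22, 4, 10, 16, 12 → 5
22 → 4, 10, 16, 12 → 4
4 → none → 0
10 → none → 0
16 → 12 → 1
12 → none → 0
Sum: 5 + 4 + 0 + 0 + 1 + 0 = 10

10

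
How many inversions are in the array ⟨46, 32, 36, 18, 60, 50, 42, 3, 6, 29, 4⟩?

38 inversions

Element-by-element contributions:
46: 8
32: 5
36: 5
18: 3
60: 6
50: 5
42: 4
3: 0
6: 1
29: 1
4: 0
Sum: 8 + 5 + 5 + 3 + 6 + 5 + 4 + 0 + 1 + 1 + 0 = 38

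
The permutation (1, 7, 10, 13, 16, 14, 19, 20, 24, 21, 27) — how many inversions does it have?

Element-by-element contributions:
1 → none → 0
7 → none → 0
10 → none → 0
13 → none → 0
16 → 14 → 1
14 → none → 0
19 → none → 0
20 → none → 0
24 → 21 → 1
21 → none → 0
27 → none → 0
Sum: 0 + 0 + 0 + 0 + 1 + 0 + 0 + 0 + 1 + 0 + 0 = 2

2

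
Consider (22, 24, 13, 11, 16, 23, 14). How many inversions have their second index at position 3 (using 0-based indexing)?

3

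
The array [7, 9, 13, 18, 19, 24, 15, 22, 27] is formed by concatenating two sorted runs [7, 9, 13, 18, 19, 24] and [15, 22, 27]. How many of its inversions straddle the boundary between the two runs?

Count, for every r in R, how many entries of L exceed r:
r = 15: 18, 19, 24 → 3
r = 22: 24 → 1
r = 27: none → 0
Cross-inversions: 3 + 1 + 0 = 4

Split inversions: 4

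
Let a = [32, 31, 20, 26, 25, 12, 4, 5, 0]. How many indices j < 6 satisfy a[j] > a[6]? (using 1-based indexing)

5

The element at index 6 is 12.
Elements before it: 32, 31, 20, 26, 25
Those larger than 12: 32, 31, 20, 26, 25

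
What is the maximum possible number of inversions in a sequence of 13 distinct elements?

78 inversions

The maximum occurs when the array is in strictly decreasing order: every one of the C(13, 2) pairs is inverted.
C(13, 2) = 13·12/2 = 78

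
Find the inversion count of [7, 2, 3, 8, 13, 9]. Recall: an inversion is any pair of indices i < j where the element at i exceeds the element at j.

Sweep left to right; for each value list the smaller values that follow it:
7: 2
2: 0
3: 0
8: 0
13: 1
9: 0
Sum: 2 + 0 + 0 + 0 + 1 + 0 = 3

3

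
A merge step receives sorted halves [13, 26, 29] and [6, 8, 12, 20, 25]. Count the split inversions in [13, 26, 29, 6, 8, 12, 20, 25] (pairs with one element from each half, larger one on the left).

13 cross-inversions

Take each right-half value and tally the left-half values above it:
r = 6: 13, 26, 29 → 3
r = 8: 13, 26, 29 → 3
r = 12: 13, 26, 29 → 3
r = 20: 26, 29 → 2
r = 25: 26, 29 → 2
Cross-inversions: 3 + 3 + 3 + 2 + 2 = 13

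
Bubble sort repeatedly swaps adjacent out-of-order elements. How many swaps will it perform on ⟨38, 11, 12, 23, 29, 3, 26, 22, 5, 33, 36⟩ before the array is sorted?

The minimum number of adjacent swaps to sort an array equals its inversion count, since every such swap removes exactly one inversion.
Count inversions — for each element, later elements that are smaller:
38: 11, 12, 23, 29, 3, 26, 22, 5, 33, 36 → 10
11: 3, 5 → 2
12: 3, 5 → 2
23: 3, 22, 5 → 3
29: 3, 26, 22, 5 → 4
3: none → 0
26: 22, 5 → 2
22: 5 → 1
5: none → 0
33: none → 0
36: none → 0
Total inversions: 10 + 2 + 2 + 3 + 4 + 0 + 2 + 1 + 0 + 0 + 0 = 24

24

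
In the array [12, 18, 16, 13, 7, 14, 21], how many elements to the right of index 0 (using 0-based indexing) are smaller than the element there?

1

The element at index 0 is 12.
Elements after it: 18, 16, 13, 7, 14, 21
Those smaller than 12: 7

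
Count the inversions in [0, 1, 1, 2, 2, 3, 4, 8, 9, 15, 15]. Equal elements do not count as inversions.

0

Sweep left to right; for each value list the smaller values that follow it:
0: 0
1: 0
1: 0
2: 0
2: 0
3: 0
4: 0
8: 0
9: 0
15: 0
15: 0
Sum: 0 + 0 + 0 + 0 + 0 + 0 + 0 + 0 + 0 + 0 + 0 = 0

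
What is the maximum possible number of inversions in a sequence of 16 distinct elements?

120

The maximum occurs when the array is in strictly decreasing order: every one of the C(16, 2) pairs is inverted.
C(16, 2) = 16·15/2 = 120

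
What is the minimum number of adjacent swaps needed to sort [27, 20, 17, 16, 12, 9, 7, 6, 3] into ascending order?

Each adjacent swap fixes exactly one inversion, so the minimum swap count equals the number of inversions.
Count inversions — for each element, later elements that are smaller:
27: 20, 17, 16, 12, 9, 7, 6, 3 → 8
20: 17, 16, 12, 9, 7, 6, 3 → 7
17: 16, 12, 9, 7, 6, 3 → 6
16: 12, 9, 7, 6, 3 → 5
12: 9, 7, 6, 3 → 4
9: 7, 6, 3 → 3
7: 6, 3 → 2
6: 3 → 1
3: none → 0
Total inversions: 8 + 7 + 6 + 5 + 4 + 3 + 2 + 1 + 0 = 36

36 swaps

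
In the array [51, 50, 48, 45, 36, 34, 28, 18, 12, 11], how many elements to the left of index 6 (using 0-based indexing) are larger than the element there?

The element at index 6 is 28.
Elements before it: 51, 50, 48, 45, 36, 34
Those larger than 28: 51, 50, 48, 45, 36, 34

6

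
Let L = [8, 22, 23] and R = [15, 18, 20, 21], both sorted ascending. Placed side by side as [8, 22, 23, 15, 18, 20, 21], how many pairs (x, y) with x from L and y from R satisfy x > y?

Count, for every r in R, how many entries of L exceed r:
r = 15: 22, 23 → 2
r = 18: 22, 23 → 2
r = 20: 22, 23 → 2
r = 21: 22, 23 → 2
Cross-inversions: 2 + 2 + 2 + 2 = 8

8 split inversions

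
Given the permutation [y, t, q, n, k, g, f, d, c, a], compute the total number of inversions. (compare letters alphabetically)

45 inversions

Element-by-element contributions:
y → t, q, n, k, g, f, d, c, a → 9
t → q, n, k, g, f, d, c, a → 8
q → n, k, g, f, d, c, a → 7
n → k, g, f, d, c, a → 6
k → g, f, d, c, a → 5
g → f, d, c, a → 4
f → d, c, a → 3
d → c, a → 2
c → a → 1
a → none → 0
Sum: 9 + 8 + 7 + 6 + 5 + 4 + 3 + 2 + 1 + 0 = 45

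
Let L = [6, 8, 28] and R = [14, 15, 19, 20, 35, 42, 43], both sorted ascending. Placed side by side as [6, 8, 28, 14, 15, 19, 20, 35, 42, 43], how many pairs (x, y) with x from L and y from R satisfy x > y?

4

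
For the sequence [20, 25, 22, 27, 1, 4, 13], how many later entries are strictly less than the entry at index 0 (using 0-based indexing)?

The element at index 0 is 20.
Elements after it: 25, 22, 27, 1, 4, 13
Those smaller than 20: 1, 4, 13

3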